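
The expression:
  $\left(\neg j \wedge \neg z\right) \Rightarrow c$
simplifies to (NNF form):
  $c \vee j \vee z$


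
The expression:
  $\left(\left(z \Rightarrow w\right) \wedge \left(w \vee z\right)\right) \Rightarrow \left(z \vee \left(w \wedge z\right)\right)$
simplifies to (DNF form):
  $z \vee \neg w$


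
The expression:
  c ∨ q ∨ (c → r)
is always true.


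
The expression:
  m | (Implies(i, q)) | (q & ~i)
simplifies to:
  m | q | ~i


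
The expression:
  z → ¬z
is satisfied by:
  {z: False}


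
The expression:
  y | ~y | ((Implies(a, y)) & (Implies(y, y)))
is always true.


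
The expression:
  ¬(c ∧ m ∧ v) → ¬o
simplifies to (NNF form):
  (c ∧ m ∧ v) ∨ ¬o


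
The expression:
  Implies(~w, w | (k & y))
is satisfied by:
  {k: True, w: True, y: True}
  {k: True, w: True, y: False}
  {w: True, y: True, k: False}
  {w: True, y: False, k: False}
  {k: True, y: True, w: False}


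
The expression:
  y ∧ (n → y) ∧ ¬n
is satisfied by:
  {y: True, n: False}


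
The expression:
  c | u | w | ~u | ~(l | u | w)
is always true.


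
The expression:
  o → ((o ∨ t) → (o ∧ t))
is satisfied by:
  {t: True, o: False}
  {o: False, t: False}
  {o: True, t: True}


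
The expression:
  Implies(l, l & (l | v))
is always true.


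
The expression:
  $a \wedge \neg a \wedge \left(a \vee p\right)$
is never true.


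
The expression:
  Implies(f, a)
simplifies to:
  a | ~f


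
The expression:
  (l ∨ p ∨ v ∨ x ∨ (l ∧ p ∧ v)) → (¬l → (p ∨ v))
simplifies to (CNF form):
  l ∨ p ∨ v ∨ ¬x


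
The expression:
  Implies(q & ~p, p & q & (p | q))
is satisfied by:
  {p: True, q: False}
  {q: False, p: False}
  {q: True, p: True}


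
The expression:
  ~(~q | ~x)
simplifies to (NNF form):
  q & x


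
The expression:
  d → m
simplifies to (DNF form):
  m ∨ ¬d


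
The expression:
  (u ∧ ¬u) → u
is always true.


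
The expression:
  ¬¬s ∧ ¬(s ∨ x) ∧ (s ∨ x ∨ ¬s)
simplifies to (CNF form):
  False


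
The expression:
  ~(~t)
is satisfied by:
  {t: True}


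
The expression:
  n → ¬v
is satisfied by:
  {v: False, n: False}
  {n: True, v: False}
  {v: True, n: False}


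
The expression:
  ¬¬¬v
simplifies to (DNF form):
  ¬v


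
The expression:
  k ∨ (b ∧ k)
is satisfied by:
  {k: True}


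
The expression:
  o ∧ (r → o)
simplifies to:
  o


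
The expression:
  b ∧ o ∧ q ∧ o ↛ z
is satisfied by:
  {o: True, b: True, q: True, z: False}


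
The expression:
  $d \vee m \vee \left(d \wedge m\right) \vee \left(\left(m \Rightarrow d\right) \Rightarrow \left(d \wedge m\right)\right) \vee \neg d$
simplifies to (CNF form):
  $\text{True}$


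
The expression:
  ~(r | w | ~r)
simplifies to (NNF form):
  False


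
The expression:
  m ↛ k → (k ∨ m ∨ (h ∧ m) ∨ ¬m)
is always true.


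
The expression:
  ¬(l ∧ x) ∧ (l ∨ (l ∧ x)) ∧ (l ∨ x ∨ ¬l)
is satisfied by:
  {l: True, x: False}


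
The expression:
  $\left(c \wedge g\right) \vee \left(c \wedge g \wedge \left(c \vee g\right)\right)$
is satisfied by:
  {c: True, g: True}


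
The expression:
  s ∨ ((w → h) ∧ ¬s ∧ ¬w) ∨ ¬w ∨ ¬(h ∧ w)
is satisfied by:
  {s: True, w: False, h: False}
  {w: False, h: False, s: False}
  {h: True, s: True, w: False}
  {h: True, w: False, s: False}
  {s: True, w: True, h: False}
  {w: True, s: False, h: False}
  {h: True, w: True, s: True}


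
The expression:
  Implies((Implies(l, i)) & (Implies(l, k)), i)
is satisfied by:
  {i: True, l: True}
  {i: True, l: False}
  {l: True, i: False}


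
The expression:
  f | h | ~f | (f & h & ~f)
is always true.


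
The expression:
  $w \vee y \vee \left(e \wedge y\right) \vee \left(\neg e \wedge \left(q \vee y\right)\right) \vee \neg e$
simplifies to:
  $w \vee y \vee \neg e$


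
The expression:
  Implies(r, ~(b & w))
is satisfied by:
  {w: False, b: False, r: False}
  {r: True, w: False, b: False}
  {b: True, w: False, r: False}
  {r: True, b: True, w: False}
  {w: True, r: False, b: False}
  {r: True, w: True, b: False}
  {b: True, w: True, r: False}


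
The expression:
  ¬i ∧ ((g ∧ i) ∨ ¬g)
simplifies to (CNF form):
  ¬g ∧ ¬i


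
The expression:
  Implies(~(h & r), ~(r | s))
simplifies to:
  (h & r) | (~r & ~s)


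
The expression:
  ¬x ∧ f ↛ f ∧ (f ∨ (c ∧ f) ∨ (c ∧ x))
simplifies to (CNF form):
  False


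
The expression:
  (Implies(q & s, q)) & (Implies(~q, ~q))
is always true.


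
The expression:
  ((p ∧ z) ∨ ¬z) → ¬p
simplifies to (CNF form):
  ¬p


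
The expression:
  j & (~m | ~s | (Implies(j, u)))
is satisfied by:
  {j: True, u: True, s: False, m: False}
  {j: True, s: False, m: False, u: False}
  {j: True, u: True, m: True, s: False}
  {j: True, m: True, s: False, u: False}
  {j: True, u: True, s: True, m: False}
  {j: True, s: True, m: False, u: False}
  {j: True, u: True, m: True, s: True}


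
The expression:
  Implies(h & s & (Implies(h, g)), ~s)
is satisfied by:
  {s: False, g: False, h: False}
  {h: True, s: False, g: False}
  {g: True, s: False, h: False}
  {h: True, g: True, s: False}
  {s: True, h: False, g: False}
  {h: True, s: True, g: False}
  {g: True, s: True, h: False}


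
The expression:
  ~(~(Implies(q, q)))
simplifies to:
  True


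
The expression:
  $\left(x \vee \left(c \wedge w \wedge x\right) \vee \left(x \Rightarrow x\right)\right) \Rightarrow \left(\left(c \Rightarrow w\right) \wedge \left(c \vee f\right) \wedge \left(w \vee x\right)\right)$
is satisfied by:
  {w: True, x: True, f: True, c: False}
  {w: True, f: True, x: False, c: False}
  {w: True, c: True, x: True, f: True}
  {w: True, c: True, x: True, f: False}
  {w: True, c: True, f: True, x: False}
  {w: True, c: True, f: False, x: False}
  {x: True, f: True, c: False, w: False}


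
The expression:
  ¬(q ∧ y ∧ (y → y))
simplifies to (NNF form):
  ¬q ∨ ¬y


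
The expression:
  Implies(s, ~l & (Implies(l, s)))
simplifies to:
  ~l | ~s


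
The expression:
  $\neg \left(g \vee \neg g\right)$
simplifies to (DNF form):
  $\text{False}$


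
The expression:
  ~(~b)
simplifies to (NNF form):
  b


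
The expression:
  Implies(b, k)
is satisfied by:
  {k: True, b: False}
  {b: False, k: False}
  {b: True, k: True}


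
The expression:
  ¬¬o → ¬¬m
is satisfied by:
  {m: True, o: False}
  {o: False, m: False}
  {o: True, m: True}


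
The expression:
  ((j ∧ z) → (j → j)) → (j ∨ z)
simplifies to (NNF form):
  j ∨ z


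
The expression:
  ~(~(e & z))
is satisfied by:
  {z: True, e: True}


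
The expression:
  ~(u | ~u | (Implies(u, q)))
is never true.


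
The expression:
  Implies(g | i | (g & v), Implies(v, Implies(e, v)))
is always true.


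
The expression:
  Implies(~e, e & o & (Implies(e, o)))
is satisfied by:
  {e: True}


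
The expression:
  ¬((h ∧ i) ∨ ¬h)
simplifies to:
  h ∧ ¬i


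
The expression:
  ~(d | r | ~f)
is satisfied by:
  {f: True, d: False, r: False}


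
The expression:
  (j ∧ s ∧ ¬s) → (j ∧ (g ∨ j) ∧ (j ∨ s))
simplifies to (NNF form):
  True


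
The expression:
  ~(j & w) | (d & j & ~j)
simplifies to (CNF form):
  ~j | ~w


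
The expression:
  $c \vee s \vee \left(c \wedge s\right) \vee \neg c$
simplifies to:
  $\text{True}$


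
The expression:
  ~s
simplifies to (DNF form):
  ~s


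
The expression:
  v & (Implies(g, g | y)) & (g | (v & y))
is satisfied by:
  {y: True, g: True, v: True}
  {y: True, v: True, g: False}
  {g: True, v: True, y: False}


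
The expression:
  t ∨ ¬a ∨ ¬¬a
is always true.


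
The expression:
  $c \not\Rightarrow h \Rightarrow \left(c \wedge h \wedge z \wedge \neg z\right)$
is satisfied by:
  {h: True, c: False}
  {c: False, h: False}
  {c: True, h: True}


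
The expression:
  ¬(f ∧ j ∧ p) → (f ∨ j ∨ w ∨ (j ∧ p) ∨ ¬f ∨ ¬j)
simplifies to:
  True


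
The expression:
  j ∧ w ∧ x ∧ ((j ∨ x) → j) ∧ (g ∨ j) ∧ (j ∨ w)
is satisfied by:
  {j: True, w: True, x: True}


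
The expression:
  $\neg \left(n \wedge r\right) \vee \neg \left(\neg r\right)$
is always true.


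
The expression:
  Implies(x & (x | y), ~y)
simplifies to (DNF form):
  ~x | ~y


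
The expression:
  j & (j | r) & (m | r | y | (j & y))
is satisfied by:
  {j: True, r: True, y: True, m: True}
  {j: True, r: True, y: True, m: False}
  {j: True, r: True, m: True, y: False}
  {j: True, r: True, m: False, y: False}
  {j: True, y: True, m: True, r: False}
  {j: True, y: True, m: False, r: False}
  {j: True, y: False, m: True, r: False}


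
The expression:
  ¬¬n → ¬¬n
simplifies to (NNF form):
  True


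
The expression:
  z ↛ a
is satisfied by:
  {z: True, a: False}


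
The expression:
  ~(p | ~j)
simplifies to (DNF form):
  j & ~p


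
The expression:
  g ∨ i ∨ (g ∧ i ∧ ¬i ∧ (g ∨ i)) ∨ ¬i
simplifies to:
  True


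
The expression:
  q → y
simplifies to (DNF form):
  y ∨ ¬q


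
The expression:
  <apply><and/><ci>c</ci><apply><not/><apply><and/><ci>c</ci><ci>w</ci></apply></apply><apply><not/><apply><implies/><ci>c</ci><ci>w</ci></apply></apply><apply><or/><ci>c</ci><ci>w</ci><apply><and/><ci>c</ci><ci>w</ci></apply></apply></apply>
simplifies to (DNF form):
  <apply><and/><ci>c</ci><apply><not/><ci>w</ci></apply></apply>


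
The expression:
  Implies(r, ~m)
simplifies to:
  ~m | ~r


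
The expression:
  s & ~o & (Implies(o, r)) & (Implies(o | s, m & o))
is never true.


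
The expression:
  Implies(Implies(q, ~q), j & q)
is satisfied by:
  {q: True}


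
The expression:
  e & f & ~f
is never true.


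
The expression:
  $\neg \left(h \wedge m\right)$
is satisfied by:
  {h: False, m: False}
  {m: True, h: False}
  {h: True, m: False}


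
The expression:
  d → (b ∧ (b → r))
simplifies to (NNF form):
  (b ∧ r) ∨ ¬d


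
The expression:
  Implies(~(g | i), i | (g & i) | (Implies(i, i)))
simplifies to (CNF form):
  True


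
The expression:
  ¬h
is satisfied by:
  {h: False}


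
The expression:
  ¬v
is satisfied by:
  {v: False}


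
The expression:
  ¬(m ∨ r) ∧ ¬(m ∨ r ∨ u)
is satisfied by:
  {u: False, r: False, m: False}


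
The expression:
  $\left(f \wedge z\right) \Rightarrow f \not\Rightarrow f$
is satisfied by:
  {z: False, f: False}
  {f: True, z: False}
  {z: True, f: False}


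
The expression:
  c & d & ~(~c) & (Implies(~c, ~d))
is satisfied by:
  {c: True, d: True}


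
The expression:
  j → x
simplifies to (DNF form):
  x ∨ ¬j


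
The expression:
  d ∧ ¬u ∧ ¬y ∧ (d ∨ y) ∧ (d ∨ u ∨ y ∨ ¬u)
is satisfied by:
  {d: True, u: False, y: False}


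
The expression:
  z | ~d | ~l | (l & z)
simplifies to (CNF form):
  z | ~d | ~l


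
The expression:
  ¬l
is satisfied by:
  {l: False}


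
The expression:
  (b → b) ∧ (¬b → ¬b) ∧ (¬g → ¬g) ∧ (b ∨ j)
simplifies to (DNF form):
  b ∨ j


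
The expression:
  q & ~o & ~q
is never true.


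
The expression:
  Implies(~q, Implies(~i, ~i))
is always true.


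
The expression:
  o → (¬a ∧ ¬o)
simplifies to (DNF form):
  ¬o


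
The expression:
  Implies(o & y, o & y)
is always true.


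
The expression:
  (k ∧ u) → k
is always true.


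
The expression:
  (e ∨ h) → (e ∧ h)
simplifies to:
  (e ∧ h) ∨ (¬e ∧ ¬h)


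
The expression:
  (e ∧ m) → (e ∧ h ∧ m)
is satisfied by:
  {h: True, m: False, e: False}
  {m: False, e: False, h: False}
  {h: True, e: True, m: False}
  {e: True, m: False, h: False}
  {h: True, m: True, e: False}
  {m: True, h: False, e: False}
  {h: True, e: True, m: True}


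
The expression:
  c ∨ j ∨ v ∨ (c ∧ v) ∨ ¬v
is always true.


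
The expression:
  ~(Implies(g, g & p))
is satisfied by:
  {g: True, p: False}


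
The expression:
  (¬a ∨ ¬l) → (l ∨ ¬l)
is always true.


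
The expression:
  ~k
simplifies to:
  ~k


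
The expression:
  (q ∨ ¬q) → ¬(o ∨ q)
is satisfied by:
  {q: False, o: False}


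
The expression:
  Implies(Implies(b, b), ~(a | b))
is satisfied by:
  {b: False, a: False}


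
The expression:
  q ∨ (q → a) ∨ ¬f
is always true.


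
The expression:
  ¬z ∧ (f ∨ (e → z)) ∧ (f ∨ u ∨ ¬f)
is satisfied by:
  {f: True, z: False, e: False}
  {f: False, z: False, e: False}
  {e: True, f: True, z: False}


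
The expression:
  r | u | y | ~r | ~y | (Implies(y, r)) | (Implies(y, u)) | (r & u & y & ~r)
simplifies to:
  True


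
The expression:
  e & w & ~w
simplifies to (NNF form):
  False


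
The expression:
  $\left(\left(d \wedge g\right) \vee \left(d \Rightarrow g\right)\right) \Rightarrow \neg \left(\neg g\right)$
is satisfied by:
  {d: True, g: True}
  {d: True, g: False}
  {g: True, d: False}


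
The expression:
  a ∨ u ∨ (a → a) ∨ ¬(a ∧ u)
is always true.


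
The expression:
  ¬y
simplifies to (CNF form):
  ¬y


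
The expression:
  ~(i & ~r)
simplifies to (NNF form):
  r | ~i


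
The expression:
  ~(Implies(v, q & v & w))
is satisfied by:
  {v: True, w: False, q: False}
  {q: True, v: True, w: False}
  {w: True, v: True, q: False}


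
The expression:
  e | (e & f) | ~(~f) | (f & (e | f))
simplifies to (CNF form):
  e | f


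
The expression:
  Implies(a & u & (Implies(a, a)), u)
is always true.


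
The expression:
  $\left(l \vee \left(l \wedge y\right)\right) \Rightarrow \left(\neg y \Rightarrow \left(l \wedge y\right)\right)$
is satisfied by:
  {y: True, l: False}
  {l: False, y: False}
  {l: True, y: True}


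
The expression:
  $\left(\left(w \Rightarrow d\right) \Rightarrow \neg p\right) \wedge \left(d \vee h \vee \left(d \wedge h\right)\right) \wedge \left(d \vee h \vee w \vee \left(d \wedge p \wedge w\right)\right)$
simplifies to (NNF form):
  $\left(d \vee h\right) \wedge \left(w \vee \neg p\right) \wedge \left(\neg d \vee \neg p\right)$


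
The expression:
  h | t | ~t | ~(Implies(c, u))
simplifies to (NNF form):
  True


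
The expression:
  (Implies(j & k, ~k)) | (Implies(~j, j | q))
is always true.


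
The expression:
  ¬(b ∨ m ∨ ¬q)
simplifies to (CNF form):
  q ∧ ¬b ∧ ¬m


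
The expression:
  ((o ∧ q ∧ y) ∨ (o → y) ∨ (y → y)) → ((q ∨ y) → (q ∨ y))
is always true.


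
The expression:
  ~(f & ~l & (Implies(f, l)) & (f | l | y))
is always true.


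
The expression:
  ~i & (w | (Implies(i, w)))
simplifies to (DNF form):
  ~i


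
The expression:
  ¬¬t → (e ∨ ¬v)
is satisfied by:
  {e: True, v: False, t: False}
  {e: False, v: False, t: False}
  {t: True, e: True, v: False}
  {t: True, e: False, v: False}
  {v: True, e: True, t: False}
  {v: True, e: False, t: False}
  {v: True, t: True, e: True}


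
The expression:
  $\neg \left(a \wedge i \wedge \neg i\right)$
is always true.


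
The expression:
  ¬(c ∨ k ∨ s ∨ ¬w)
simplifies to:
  w ∧ ¬c ∧ ¬k ∧ ¬s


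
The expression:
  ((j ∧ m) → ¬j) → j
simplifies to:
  j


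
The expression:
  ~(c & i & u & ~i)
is always true.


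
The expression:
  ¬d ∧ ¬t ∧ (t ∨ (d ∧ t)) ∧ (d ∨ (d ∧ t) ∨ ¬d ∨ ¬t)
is never true.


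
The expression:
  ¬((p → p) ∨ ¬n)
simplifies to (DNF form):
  False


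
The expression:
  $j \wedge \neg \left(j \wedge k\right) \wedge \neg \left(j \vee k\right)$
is never true.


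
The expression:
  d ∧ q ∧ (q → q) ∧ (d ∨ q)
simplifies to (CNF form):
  d ∧ q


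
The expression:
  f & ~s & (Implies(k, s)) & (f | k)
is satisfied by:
  {f: True, k: False, s: False}


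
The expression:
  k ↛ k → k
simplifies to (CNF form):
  True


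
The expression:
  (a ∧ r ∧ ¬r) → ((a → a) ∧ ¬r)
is always true.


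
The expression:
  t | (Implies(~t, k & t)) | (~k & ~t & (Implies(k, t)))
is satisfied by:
  {t: True, k: False}
  {k: False, t: False}
  {k: True, t: True}


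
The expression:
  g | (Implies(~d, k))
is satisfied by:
  {d: True, k: True, g: True}
  {d: True, k: True, g: False}
  {d: True, g: True, k: False}
  {d: True, g: False, k: False}
  {k: True, g: True, d: False}
  {k: True, g: False, d: False}
  {g: True, k: False, d: False}


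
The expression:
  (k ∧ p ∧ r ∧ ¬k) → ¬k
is always true.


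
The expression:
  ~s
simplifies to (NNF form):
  ~s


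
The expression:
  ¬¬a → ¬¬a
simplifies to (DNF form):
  True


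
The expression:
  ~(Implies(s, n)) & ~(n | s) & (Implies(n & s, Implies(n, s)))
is never true.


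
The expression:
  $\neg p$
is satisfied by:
  {p: False}


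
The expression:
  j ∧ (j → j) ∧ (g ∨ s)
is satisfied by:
  {j: True, g: True, s: True}
  {j: True, g: True, s: False}
  {j: True, s: True, g: False}


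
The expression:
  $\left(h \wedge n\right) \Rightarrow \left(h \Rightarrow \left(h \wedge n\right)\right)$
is always true.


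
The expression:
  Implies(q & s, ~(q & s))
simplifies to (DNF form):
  ~q | ~s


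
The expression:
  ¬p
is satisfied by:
  {p: False}


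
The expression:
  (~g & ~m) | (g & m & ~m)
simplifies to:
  ~g & ~m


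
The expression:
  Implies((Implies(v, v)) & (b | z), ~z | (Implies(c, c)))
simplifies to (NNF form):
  True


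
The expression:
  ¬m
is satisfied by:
  {m: False}


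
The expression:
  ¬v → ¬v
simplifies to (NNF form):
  True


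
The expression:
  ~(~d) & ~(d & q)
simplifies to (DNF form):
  d & ~q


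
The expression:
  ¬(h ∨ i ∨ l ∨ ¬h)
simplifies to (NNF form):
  False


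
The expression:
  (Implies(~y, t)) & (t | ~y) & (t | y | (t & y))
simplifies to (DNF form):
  t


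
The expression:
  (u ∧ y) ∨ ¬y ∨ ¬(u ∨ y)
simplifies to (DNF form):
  u ∨ ¬y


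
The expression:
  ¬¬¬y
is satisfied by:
  {y: False}


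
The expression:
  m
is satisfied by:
  {m: True}


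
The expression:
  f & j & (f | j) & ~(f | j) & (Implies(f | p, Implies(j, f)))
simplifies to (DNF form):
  False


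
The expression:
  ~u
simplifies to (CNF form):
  ~u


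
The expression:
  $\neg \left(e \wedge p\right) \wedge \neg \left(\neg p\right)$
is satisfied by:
  {p: True, e: False}


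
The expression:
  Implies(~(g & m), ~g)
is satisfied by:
  {m: True, g: False}
  {g: False, m: False}
  {g: True, m: True}


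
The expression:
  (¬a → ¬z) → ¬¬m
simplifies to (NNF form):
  m ∨ (z ∧ ¬a)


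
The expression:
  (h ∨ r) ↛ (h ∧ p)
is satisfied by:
  {r: True, h: False, p: False}
  {r: True, p: True, h: False}
  {r: True, h: True, p: False}
  {h: True, p: False, r: False}


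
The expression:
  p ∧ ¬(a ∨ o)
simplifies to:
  p ∧ ¬a ∧ ¬o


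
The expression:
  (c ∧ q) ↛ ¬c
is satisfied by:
  {c: True, q: True}


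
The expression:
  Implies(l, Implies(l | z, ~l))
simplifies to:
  ~l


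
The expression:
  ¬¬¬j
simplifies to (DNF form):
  ¬j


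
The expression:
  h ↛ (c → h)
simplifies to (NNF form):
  False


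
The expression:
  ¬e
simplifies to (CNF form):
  ¬e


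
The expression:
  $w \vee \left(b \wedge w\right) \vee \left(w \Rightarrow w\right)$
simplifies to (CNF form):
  $\text{True}$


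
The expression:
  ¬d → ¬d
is always true.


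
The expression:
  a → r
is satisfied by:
  {r: True, a: False}
  {a: False, r: False}
  {a: True, r: True}


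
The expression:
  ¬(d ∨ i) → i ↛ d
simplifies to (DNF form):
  d ∨ i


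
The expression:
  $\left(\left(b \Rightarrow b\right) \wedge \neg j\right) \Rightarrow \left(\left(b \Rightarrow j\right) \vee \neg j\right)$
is always true.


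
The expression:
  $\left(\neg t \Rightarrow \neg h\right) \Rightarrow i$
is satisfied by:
  {i: True, h: True, t: False}
  {i: True, t: False, h: False}
  {i: True, h: True, t: True}
  {i: True, t: True, h: False}
  {h: True, t: False, i: False}


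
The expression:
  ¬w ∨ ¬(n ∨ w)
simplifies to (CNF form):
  ¬w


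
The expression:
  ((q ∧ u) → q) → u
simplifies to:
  u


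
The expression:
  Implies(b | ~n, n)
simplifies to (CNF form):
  n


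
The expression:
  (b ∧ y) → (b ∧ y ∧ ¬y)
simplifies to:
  ¬b ∨ ¬y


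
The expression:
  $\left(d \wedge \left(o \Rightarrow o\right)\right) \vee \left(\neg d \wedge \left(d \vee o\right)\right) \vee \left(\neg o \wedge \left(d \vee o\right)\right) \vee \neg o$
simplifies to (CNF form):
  $\text{True}$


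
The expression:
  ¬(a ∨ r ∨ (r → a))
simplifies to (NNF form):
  False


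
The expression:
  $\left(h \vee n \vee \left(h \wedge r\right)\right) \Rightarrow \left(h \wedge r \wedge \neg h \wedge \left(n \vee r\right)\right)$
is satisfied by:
  {n: False, h: False}


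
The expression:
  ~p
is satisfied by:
  {p: False}


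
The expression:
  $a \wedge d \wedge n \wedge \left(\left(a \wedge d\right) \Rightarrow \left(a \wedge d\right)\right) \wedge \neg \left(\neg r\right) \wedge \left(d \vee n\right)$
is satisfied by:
  {r: True, a: True, d: True, n: True}


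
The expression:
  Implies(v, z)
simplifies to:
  z | ~v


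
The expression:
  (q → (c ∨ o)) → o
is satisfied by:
  {q: True, o: True, c: False}
  {o: True, c: False, q: False}
  {q: True, o: True, c: True}
  {o: True, c: True, q: False}
  {q: True, c: False, o: False}


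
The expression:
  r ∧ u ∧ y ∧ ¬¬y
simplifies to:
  r ∧ u ∧ y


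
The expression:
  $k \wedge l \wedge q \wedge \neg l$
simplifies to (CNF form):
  $\text{False}$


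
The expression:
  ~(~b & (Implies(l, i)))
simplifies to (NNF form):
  b | (l & ~i)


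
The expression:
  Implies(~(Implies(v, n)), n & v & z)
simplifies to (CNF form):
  n | ~v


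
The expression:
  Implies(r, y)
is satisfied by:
  {y: True, r: False}
  {r: False, y: False}
  {r: True, y: True}


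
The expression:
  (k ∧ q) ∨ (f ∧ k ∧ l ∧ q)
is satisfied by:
  {q: True, k: True}


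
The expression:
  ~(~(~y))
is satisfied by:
  {y: False}


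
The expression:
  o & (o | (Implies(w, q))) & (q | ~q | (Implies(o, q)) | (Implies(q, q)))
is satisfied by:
  {o: True}


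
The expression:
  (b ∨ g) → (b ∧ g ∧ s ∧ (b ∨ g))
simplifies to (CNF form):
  (b ∨ ¬g) ∧ (g ∨ ¬b) ∧ (s ∨ ¬g)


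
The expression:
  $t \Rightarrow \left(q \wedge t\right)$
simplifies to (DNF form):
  $q \vee \neg t$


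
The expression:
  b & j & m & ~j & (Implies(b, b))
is never true.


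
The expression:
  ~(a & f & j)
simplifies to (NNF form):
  ~a | ~f | ~j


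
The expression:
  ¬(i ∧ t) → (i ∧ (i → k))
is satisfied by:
  {i: True, k: True, t: True}
  {i: True, k: True, t: False}
  {i: True, t: True, k: False}


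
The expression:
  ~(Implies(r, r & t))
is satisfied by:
  {r: True, t: False}


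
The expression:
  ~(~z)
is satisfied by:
  {z: True}


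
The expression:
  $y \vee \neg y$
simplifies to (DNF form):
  $\text{True}$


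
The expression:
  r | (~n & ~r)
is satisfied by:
  {r: True, n: False}
  {n: False, r: False}
  {n: True, r: True}


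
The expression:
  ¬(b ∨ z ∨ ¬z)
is never true.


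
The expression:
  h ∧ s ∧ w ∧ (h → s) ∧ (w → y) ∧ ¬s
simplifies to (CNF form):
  False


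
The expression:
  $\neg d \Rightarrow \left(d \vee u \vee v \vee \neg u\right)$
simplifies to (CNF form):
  $\text{True}$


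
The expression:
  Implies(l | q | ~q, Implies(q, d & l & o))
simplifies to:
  ~q | (d & l & o)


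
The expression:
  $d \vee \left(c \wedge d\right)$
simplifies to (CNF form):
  $d$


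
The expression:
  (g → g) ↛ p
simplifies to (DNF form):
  ¬p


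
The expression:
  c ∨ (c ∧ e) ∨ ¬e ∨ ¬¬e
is always true.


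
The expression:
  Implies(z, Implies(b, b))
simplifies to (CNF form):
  True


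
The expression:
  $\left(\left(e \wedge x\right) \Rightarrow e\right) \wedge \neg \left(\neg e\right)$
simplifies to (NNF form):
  $e$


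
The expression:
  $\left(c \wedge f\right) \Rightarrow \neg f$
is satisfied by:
  {c: False, f: False}
  {f: True, c: False}
  {c: True, f: False}


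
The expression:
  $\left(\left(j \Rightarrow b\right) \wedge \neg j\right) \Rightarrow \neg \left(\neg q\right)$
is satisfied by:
  {q: True, j: True}
  {q: True, j: False}
  {j: True, q: False}


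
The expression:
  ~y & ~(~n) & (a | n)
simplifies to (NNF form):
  n & ~y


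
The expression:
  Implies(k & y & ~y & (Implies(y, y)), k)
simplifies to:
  True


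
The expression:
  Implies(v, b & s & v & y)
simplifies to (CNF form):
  (b | ~v) & (s | ~v) & (y | ~v)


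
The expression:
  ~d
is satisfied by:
  {d: False}


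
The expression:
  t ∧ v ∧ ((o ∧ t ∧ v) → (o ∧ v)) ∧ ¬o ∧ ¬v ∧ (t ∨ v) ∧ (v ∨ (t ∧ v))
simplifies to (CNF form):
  False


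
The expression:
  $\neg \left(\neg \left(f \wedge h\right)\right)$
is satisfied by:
  {h: True, f: True}


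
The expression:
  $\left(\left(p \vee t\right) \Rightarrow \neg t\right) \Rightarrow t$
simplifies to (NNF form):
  $t$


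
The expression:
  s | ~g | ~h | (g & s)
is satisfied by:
  {s: True, h: False, g: False}
  {h: False, g: False, s: False}
  {g: True, s: True, h: False}
  {g: True, h: False, s: False}
  {s: True, h: True, g: False}
  {h: True, s: False, g: False}
  {g: True, h: True, s: True}


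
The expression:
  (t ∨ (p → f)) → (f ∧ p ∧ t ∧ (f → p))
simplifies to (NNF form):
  p ∧ (f ∨ ¬t) ∧ (t ∨ ¬f)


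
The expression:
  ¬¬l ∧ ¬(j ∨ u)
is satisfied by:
  {l: True, u: False, j: False}


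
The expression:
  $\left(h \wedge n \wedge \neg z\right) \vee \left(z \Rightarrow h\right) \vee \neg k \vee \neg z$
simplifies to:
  $h \vee \neg k \vee \neg z$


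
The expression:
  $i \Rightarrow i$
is always true.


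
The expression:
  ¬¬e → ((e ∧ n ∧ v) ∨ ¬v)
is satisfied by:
  {n: True, v: False, e: False}
  {v: False, e: False, n: False}
  {e: True, n: True, v: False}
  {e: True, v: False, n: False}
  {n: True, v: True, e: False}
  {v: True, n: False, e: False}
  {e: True, v: True, n: True}


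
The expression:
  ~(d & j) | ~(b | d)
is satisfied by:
  {d: False, j: False}
  {j: True, d: False}
  {d: True, j: False}


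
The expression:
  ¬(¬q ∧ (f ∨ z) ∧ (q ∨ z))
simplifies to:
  q ∨ ¬z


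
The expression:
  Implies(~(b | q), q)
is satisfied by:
  {b: True, q: True}
  {b: True, q: False}
  {q: True, b: False}


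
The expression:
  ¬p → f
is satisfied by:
  {p: True, f: True}
  {p: True, f: False}
  {f: True, p: False}


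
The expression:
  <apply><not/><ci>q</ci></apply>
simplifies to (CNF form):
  <apply><not/><ci>q</ci></apply>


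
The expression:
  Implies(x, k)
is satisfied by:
  {k: True, x: False}
  {x: False, k: False}
  {x: True, k: True}


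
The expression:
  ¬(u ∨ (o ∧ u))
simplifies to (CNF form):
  ¬u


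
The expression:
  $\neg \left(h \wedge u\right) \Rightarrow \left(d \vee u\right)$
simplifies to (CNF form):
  $d \vee u$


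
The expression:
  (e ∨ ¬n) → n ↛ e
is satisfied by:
  {n: True, e: False}


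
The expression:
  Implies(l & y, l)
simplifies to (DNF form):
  True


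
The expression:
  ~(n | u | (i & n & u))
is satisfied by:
  {n: False, u: False}


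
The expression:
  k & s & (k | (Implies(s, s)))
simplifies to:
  k & s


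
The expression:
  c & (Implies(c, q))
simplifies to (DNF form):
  c & q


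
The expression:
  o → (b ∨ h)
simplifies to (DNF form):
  b ∨ h ∨ ¬o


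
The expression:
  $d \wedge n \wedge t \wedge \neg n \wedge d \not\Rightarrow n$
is never true.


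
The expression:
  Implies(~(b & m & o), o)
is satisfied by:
  {o: True}


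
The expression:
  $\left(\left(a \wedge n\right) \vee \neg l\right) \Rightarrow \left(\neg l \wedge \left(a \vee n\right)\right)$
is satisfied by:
  {a: True, n: False, l: False}
  {l: True, n: False, a: False}
  {l: True, n: False, a: True}
  {n: True, l: False, a: False}
  {a: True, n: True, l: False}
  {l: True, n: True, a: False}


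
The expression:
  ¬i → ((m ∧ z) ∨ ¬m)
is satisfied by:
  {i: True, z: True, m: False}
  {i: True, m: False, z: False}
  {z: True, m: False, i: False}
  {z: False, m: False, i: False}
  {i: True, z: True, m: True}
  {i: True, m: True, z: False}
  {z: True, m: True, i: False}


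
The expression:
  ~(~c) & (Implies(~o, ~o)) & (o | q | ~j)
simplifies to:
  c & (o | q | ~j)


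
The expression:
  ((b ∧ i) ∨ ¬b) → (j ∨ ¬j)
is always true.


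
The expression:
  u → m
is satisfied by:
  {m: True, u: False}
  {u: False, m: False}
  {u: True, m: True}


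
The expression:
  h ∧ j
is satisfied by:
  {h: True, j: True}


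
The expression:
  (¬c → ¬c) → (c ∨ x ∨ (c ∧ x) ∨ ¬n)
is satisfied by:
  {x: True, c: True, n: False}
  {x: True, c: False, n: False}
  {c: True, x: False, n: False}
  {x: False, c: False, n: False}
  {x: True, n: True, c: True}
  {x: True, n: True, c: False}
  {n: True, c: True, x: False}


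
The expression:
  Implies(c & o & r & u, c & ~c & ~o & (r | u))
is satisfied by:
  {u: False, c: False, o: False, r: False}
  {r: True, u: False, c: False, o: False}
  {o: True, u: False, c: False, r: False}
  {r: True, o: True, u: False, c: False}
  {c: True, r: False, u: False, o: False}
  {r: True, c: True, u: False, o: False}
  {o: True, c: True, r: False, u: False}
  {r: True, o: True, c: True, u: False}
  {u: True, o: False, c: False, r: False}
  {r: True, u: True, o: False, c: False}
  {o: True, u: True, r: False, c: False}
  {r: True, o: True, u: True, c: False}
  {c: True, u: True, o: False, r: False}
  {r: True, c: True, u: True, o: False}
  {o: True, c: True, u: True, r: False}


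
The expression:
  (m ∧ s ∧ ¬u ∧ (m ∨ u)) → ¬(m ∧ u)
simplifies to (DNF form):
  True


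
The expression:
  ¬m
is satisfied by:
  {m: False}


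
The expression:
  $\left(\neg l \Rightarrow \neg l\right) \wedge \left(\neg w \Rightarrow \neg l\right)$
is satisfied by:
  {w: True, l: False}
  {l: False, w: False}
  {l: True, w: True}


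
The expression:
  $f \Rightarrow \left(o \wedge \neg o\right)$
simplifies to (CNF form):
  $\neg f$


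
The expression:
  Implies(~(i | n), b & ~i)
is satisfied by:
  {i: True, n: True, b: True}
  {i: True, n: True, b: False}
  {i: True, b: True, n: False}
  {i: True, b: False, n: False}
  {n: True, b: True, i: False}
  {n: True, b: False, i: False}
  {b: True, n: False, i: False}


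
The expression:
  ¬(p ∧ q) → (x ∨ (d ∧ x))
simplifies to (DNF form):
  x ∨ (p ∧ q)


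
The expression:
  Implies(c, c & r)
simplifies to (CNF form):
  r | ~c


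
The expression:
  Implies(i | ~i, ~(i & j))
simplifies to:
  ~i | ~j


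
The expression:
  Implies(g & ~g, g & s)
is always true.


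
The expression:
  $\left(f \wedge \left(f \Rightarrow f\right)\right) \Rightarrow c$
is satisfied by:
  {c: True, f: False}
  {f: False, c: False}
  {f: True, c: True}


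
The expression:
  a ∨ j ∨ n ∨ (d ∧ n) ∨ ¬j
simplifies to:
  True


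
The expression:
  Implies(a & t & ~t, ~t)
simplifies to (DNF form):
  True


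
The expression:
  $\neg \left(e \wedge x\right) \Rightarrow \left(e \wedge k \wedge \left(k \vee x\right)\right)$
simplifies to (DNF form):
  $\left(e \wedge k\right) \vee \left(e \wedge x\right)$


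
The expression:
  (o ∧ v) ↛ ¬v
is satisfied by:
  {o: True, v: True}


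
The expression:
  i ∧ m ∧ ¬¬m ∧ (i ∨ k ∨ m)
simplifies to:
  i ∧ m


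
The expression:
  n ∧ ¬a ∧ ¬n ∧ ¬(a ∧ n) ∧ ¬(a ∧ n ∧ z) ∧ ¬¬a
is never true.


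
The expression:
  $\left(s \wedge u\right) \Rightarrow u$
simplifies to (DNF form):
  $\text{True}$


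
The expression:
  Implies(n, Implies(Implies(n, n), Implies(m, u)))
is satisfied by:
  {u: True, m: False, n: False}
  {m: False, n: False, u: False}
  {n: True, u: True, m: False}
  {n: True, m: False, u: False}
  {u: True, m: True, n: False}
  {m: True, u: False, n: False}
  {n: True, m: True, u: True}


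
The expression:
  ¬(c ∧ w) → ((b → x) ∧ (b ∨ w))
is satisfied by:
  {x: True, c: True, w: True, b: False}
  {x: True, w: True, b: False, c: False}
  {c: True, w: True, b: False, x: False}
  {w: True, c: False, b: False, x: False}
  {x: True, w: True, b: True, c: True}
  {x: True, w: True, b: True, c: False}
  {w: True, b: True, c: True, x: False}
  {c: True, x: True, b: True, w: False}
  {x: True, b: True, c: False, w: False}


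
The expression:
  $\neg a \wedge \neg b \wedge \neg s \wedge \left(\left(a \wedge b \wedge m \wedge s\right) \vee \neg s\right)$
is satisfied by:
  {b: False, a: False, s: False}


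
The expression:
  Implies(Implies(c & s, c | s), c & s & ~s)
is never true.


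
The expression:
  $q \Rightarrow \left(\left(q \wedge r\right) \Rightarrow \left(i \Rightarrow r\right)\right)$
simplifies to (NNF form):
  $\text{True}$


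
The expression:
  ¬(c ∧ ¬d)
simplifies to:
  d ∨ ¬c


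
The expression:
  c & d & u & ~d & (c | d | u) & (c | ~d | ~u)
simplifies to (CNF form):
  False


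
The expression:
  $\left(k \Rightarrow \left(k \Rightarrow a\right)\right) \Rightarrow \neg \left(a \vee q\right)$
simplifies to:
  $\neg a \wedge \left(k \vee \neg q\right)$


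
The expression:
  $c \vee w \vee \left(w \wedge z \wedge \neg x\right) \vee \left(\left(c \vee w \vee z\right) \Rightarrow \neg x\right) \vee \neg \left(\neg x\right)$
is always true.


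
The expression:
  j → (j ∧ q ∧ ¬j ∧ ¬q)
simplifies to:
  ¬j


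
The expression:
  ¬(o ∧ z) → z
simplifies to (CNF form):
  z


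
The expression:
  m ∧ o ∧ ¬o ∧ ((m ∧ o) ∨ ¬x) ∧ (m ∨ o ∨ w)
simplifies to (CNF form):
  False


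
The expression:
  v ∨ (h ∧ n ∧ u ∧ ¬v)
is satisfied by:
  {n: True, v: True, u: True, h: True}
  {n: True, v: True, u: True, h: False}
  {n: True, v: True, h: True, u: False}
  {n: True, v: True, h: False, u: False}
  {v: True, u: True, h: True, n: False}
  {v: True, u: True, h: False, n: False}
  {v: True, u: False, h: True, n: False}
  {v: True, u: False, h: False, n: False}
  {n: True, u: True, h: True, v: False}


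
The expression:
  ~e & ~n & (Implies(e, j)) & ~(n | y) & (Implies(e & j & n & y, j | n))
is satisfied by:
  {n: False, e: False, y: False}


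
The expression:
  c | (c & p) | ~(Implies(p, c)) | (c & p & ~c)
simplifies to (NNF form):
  c | p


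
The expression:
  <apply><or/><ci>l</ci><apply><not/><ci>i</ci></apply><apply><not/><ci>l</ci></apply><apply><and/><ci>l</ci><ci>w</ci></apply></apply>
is always true.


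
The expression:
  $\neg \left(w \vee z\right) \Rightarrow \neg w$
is always true.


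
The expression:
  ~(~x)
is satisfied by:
  {x: True}


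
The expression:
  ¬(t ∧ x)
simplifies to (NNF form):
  ¬t ∨ ¬x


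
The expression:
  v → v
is always true.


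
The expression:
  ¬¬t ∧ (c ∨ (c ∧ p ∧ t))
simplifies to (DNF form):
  c ∧ t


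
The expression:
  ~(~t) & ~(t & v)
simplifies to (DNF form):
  t & ~v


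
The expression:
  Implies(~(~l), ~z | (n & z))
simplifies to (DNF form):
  n | ~l | ~z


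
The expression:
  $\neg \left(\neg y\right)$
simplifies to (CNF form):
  $y$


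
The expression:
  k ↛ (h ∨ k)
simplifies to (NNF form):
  False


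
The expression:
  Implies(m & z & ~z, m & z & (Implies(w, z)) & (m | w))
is always true.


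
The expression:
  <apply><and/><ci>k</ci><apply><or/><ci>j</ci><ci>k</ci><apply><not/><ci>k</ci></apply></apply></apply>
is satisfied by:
  {k: True}


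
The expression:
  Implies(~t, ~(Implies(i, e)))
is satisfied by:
  {t: True, i: True, e: False}
  {t: True, i: False, e: False}
  {t: True, e: True, i: True}
  {t: True, e: True, i: False}
  {i: True, e: False, t: False}


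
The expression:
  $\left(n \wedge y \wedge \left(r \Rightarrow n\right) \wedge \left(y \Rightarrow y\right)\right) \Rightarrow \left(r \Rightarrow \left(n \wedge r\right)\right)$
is always true.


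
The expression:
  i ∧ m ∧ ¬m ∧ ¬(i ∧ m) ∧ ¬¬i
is never true.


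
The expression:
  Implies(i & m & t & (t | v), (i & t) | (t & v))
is always true.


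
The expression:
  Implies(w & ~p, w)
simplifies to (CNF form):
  True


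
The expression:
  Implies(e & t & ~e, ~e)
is always true.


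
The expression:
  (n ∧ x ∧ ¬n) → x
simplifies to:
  True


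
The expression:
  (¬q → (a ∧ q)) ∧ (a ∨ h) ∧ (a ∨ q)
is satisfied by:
  {a: True, h: True, q: True}
  {a: True, q: True, h: False}
  {h: True, q: True, a: False}


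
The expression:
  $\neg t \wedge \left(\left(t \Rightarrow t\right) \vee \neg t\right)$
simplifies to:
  $\neg t$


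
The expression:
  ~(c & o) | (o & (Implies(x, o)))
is always true.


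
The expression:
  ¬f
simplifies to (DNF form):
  ¬f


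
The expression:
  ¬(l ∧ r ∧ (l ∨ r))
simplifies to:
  ¬l ∨ ¬r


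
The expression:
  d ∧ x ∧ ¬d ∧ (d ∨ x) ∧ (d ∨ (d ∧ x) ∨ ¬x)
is never true.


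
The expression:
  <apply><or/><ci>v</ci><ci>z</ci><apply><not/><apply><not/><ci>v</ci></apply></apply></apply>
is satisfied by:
  {z: True, v: True}
  {z: True, v: False}
  {v: True, z: False}


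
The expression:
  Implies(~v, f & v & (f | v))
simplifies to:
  v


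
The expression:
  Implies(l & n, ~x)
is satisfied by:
  {l: False, n: False, x: False}
  {x: True, l: False, n: False}
  {n: True, l: False, x: False}
  {x: True, n: True, l: False}
  {l: True, x: False, n: False}
  {x: True, l: True, n: False}
  {n: True, l: True, x: False}


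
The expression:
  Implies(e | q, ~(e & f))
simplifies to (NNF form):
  ~e | ~f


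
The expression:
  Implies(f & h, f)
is always true.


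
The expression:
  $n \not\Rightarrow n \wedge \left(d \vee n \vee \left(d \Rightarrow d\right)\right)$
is never true.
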